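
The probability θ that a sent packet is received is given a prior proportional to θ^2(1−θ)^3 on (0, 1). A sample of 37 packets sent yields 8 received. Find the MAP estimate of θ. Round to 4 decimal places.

θ̂_MAP = 0.2381

The prior density ∝ θ^2(1−θ)^3 is the kernel of Beta(3, 4).
Data: 8 successes in 37 trials. The binomial likelihood contributes θ^8(1−θ)^29, so the posterior is Beta(3+8, 4+29) = Beta(11, 33).
For Beta(a, b) with a, b > 1 the mode is (a−1)/(a+b−2) = 10/42 ≈ 0.2381.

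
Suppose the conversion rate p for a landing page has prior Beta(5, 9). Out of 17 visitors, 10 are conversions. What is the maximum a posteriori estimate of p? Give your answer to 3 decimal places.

p̂_MAP = 0.483

Prior: Beta(5, 9).
Data: 10 successes in 17 trials. The binomial likelihood contributes p^10(1−p)^7, so the posterior is Beta(5+10, 9+7) = Beta(15, 16).
For Beta(a, b) with a, b > 1 the mode is (a−1)/(a+b−2) = 14/29 ≈ 0.483.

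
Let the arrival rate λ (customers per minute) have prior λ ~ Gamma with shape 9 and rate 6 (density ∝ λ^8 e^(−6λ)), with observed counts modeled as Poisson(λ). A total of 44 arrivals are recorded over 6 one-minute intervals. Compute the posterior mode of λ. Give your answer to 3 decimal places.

λ̂_MAP = 4.333

Σxᵢ = 44, n = 6.
Posterior ∝ λ^8e^(−6λ) · λ^44e^(−6λ) = λ^52e^(−12λ), i.e. Gamma(shape=53, rate=12).
The mode of a Gamma(a, b) with a ≥ 1 (shape–rate) is (a−1)/b = 52/12 ≈ 4.333.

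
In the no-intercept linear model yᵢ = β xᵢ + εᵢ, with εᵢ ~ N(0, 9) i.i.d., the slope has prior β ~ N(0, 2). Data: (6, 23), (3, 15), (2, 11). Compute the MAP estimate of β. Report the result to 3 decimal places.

log p(β | y) = −Σ(yᵢ − βxᵢ)²/(2·9) − β²/(2·2) + const.
Setting the derivative to zero: Σxᵢ(yᵢ − βxᵢ)/9 − β/2 = 0, so β = Σxᵢyᵢ / (Σxᵢ² + σ²/τ²).
Σxᵢyᵢ = 6·23 + 3·15 + 2·11 = 205; Σxᵢ² = 49; σ²/τ² = 4.5.
β̂_MAP = 205 / (49 + 4.5) = 205/53.5 ≈ 3.832.

β̂_MAP = 3.832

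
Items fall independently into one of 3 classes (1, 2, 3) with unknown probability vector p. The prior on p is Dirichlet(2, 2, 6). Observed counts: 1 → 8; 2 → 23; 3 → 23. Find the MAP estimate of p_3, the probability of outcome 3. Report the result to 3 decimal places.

MAP estimate: 0.459

The posterior is Dirichlet(αᵢ + nᵢ) = Dirichlet(10, 25, 29).
For a Dirichlet(a₁,…,a_K) with all aᵢ > 1, the mode has j-th component (aⱼ − 1)/(Σaᵢ − K).
Here Σaᵢ = 64 and K = 3, so p_3 = (29 − 1)/(64 − 3) = 28/61 ≈ 0.459.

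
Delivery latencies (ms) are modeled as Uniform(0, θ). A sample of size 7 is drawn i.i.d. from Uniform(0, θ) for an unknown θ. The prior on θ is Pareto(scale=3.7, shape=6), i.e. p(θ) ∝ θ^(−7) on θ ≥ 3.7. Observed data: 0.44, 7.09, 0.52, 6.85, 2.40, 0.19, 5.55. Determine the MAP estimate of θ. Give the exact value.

The Uniform(0, θ) likelihood is θ^(−n) for θ ≥ max(xᵢ), zero otherwise. Here max(xᵢ) = 7.09.
Posterior ∝ θ^(−7) · θ^(−7) = θ^(−14) on θ ≥ max(3.7, 7.09) = 7.09.
This density is strictly decreasing in θ, so the posterior mode lies at the lower boundary of the support.

θ̂_MAP = 7.09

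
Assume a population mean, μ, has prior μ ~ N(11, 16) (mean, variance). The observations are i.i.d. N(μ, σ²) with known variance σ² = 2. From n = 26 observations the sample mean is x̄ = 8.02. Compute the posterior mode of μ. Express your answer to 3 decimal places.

μ̂_MAP = 8.034

n = 26, x̄ = 8.02.
For a Normal prior and Normal likelihood with known variance, the posterior is Normal; its mode equals its mean, the precision-weighted average.
Prior precision 1/σ₀² = 1/16 = 0.0625; data precision n/σ² = 26/2 = 13.
μ̂ = (0.0625·11 + 13·8.02) / (0.0625 + 13) = 104.9475/13.0625 = 41979/5225 ≈ 8.034.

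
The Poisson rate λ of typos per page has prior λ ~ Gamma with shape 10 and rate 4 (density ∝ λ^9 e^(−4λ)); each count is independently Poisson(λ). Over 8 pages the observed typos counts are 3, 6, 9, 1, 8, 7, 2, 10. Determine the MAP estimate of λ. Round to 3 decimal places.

Σxᵢ = 3+6+9+1+8+7+2+10 = 46, with n = 8.
Posterior ∝ λ^9e^(−4λ) · λ^46e^(−8λ) = λ^55e^(−12λ), i.e. Gamma(shape=56, rate=12).
The mode of a Gamma(a, b) with a ≥ 1 (shape–rate) is (a−1)/b = 55/12 ≈ 4.583.

λ̂_MAP = 4.583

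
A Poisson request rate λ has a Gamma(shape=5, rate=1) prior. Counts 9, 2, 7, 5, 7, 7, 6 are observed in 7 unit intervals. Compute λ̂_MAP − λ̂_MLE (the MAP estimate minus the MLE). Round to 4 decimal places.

Σxᵢ = 43. Posterior is Gamma(48, 8); MAP = (48−1)/8 = 47/8 ≈ 5.87500.
MLE = x̄ = 43/7 ≈ 6.14286.
Difference = 47/8 − 43/7 = -15/56 ≈ -0.2679.

MAP − MLE = -0.2679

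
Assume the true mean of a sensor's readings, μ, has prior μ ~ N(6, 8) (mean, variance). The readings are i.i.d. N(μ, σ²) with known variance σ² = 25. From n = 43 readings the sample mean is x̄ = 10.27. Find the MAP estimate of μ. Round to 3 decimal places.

n = 43, x̄ = 10.27.
For a Normal prior and Normal likelihood with known variance, the posterior is Normal; its mode equals its mean, the precision-weighted average.
Prior precision 1/σ₀² = 1/8 = 0.125; data precision n/σ² = 43/25 = 1.72.
μ̂ = (0.125·6 + 1.72·10.27) / (0.125 + 1.72) = 18.4144/1.845 = 92072/9225 ≈ 9.981.

μ̂_MAP = 9.981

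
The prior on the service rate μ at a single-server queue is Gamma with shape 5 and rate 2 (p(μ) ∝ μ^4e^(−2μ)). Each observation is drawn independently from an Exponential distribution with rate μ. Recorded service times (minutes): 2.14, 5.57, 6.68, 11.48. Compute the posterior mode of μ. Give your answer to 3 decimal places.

The Exponential(rate=μ) likelihood is ∝ μ^n e^(−μΣtᵢ). Here n = 4 and Σtᵢ = 2.14 + 5.57 + 6.68 + 11.48 = 25.87.
Posterior ∝ μ^4e^(−2μ) · μ^4e^(−25.87μ) = μ^8e^(−27.87μ), i.e. Gamma(9, 27.87).
Mode = (a−1)/b = 8/27.87 ≈ 0.287.

μ̂_MAP = 0.287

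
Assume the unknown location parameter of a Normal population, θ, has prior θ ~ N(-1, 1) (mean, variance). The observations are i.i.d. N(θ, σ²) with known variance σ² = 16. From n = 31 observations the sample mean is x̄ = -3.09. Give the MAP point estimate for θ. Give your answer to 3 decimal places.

θ̂_MAP = -2.379

n = 31, x̄ = -3.09.
For a Normal prior and Normal likelihood with known variance, the posterior is Normal; its mode equals its mean, the precision-weighted average.
Prior precision 1/σ₀² = 1/1 = 1; data precision n/σ² = 31/16 = 1.9375.
θ̂ = (1·(-1) + 1.9375·(-3.09)) / (1 + 1.9375) = (-6.986875)/2.9375 = -11179/4700 ≈ -2.379.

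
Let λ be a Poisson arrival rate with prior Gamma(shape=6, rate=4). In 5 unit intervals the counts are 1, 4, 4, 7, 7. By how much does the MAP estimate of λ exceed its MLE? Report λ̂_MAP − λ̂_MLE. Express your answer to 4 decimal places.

Σxᵢ = 23. Posterior is Gamma(29, 9); MAP = (29−1)/9 = 28/9 ≈ 3.11111.
MLE = x̄ = 23/5 ≈ 4.60000.
Difference = 28/9 − 23/5 = -67/45 ≈ -1.4889.

MAP − MLE = -1.4889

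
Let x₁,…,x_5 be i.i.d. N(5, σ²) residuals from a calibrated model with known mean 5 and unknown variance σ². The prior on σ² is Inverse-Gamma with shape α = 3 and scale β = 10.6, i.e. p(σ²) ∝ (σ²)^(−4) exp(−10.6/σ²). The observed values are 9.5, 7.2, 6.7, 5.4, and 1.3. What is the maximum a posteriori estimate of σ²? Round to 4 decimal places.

Sum of squared deviations about the known mean: SS = (9.5−5)² + (7.2−5)² + (6.7−5)² + (5.4−5)² + (1.3−5)² = 41.83.
The Normal likelihood contributes (σ²)^(−n/2) exp(−SS/(2σ²)), so the posterior is Inverse-Gamma(α + n/2, β + SS/2) = Inverse-Gamma(5.5, 31.515).
The mode of Inverse-Gamma(a, b) is b/(a+1) = 31.515/6.5 ≈ 4.8485.

σ̂²_MAP = 4.8485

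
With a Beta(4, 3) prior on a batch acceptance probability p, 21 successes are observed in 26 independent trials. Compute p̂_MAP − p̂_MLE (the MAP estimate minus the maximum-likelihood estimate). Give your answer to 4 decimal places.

MAP − MLE = -0.0335

Posterior is Beta(25, 8); MAP = (25−1)/(33−2) = 24/31 ≈ 0.77419.
MLE ignores the prior: p̂_MLE = k/n = 21/26 ≈ 0.80769.
Difference = 24/31 − 21/26 = -27/806 ≈ -0.0335.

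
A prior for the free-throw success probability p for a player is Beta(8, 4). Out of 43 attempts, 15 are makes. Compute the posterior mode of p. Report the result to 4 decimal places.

Prior: Beta(8, 4).
Data: 15 successes in 43 trials. The binomial likelihood contributes p^15(1−p)^28, so the posterior is Beta(8+15, 4+28) = Beta(23, 32).
For Beta(a, b) with a, b > 1 the mode is (a−1)/(a+b−2) = 22/53 ≈ 0.4151.

p̂_MAP = 0.4151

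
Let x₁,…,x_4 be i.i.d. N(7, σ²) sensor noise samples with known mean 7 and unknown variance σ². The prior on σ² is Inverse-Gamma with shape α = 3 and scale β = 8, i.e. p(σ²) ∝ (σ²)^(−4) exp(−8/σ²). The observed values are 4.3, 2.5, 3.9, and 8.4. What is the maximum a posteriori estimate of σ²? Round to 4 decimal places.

Sum of squared deviations about the known mean: SS = (4.3−7)² + (2.5−7)² + (3.9−7)² + (8.4−7)² = 39.11.
The Normal likelihood contributes (σ²)^(−n/2) exp(−SS/(2σ²)), so the posterior is Inverse-Gamma(α + n/2, β + SS/2) = Inverse-Gamma(5, 27.555).
The mode of Inverse-Gamma(a, b) is b/(a+1) = 27.555/6 ≈ 4.5925.

σ̂²_MAP = 4.5925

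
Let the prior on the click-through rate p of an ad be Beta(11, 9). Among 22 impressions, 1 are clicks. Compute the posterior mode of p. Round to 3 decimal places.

Prior: Beta(11, 9).
Data: 1 success in 22 trials. The binomial likelihood contributes p(1−p)^21, so the posterior is Beta(11+1, 9+21) = Beta(12, 30).
For Beta(a, b) with a, b > 1 the mode is (a−1)/(a+b−2) = 11/40 ≈ 0.275.

p̂_MAP = 0.275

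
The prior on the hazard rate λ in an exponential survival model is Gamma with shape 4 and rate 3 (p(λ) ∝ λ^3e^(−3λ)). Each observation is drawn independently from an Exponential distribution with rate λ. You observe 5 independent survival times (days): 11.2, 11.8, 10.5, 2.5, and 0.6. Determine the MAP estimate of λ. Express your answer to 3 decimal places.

The Exponential(rate=λ) likelihood is ∝ λ^n e^(−λΣtᵢ). Here n = 5 and Σtᵢ = 11.2 + 11.8 + 10.5 + 2.5 + 0.6 = 36.6.
Posterior ∝ λ^3e^(−3λ) · λ^5e^(−36.6λ) = λ^8e^(−39.6λ), i.e. Gamma(9, 39.6).
Mode = (a−1)/b = 8/39.6 ≈ 0.202.

λ̂_MAP = 0.202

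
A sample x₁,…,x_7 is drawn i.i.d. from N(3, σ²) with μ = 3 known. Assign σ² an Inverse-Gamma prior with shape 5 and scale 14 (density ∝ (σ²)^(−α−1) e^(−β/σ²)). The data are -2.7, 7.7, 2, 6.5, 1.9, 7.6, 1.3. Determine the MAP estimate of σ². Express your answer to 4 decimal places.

σ̂²_MAP = 6.3732

Sum of squared deviations about the known mean: SS = (-2.7−3)² + (7.7−3)² + (2−3)² + (6.5−3)² + (1.9−3)² + (7.6−3)² + (1.3−3)² = 93.09.
The Normal likelihood contributes (σ²)^(−n/2) exp(−SS/(2σ²)), so the posterior is Inverse-Gamma(α + n/2, β + SS/2) = Inverse-Gamma(8.5, 60.545).
The mode of Inverse-Gamma(a, b) is b/(a+1) = 60.545/9.5 ≈ 6.3732.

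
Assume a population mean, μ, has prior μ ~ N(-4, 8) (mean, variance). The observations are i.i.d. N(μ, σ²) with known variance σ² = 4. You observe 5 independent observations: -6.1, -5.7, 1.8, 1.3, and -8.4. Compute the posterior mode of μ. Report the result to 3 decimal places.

μ̂_MAP = -3.473

n = 5; x̄ = ((-6.1) + (-5.7) + 1.8 + 1.3 + (-8.4))/5 = -17.1/5 = -3.42.
For a Normal prior and Normal likelihood with known variance, the posterior is Normal; its mode equals its mean, the precision-weighted average.
Prior precision 1/σ₀² = 1/8 = 0.125; data precision n/σ² = 5/4 = 1.25.
μ̂ = (0.125·(-4) + 1.25·(-3.42)) / (0.125 + 1.25) = (-4.775)/1.375 = -191/55 ≈ -3.473.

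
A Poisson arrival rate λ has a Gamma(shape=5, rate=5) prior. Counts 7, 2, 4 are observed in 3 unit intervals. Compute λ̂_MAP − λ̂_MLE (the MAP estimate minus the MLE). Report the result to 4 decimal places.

MAP − MLE = -2.2083

Σxᵢ = 13. Posterior is Gamma(18, 8); MAP = (18−1)/8 = 17/8 ≈ 2.12500.
MLE = x̄ = 13/3 ≈ 4.33333.
Difference = 17/8 − 13/3 = -53/24 ≈ -2.2083.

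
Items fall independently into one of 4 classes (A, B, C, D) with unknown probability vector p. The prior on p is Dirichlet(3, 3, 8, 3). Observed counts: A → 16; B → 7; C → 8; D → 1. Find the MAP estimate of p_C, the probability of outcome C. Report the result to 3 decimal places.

MAP estimate of p_C = 0.333

The posterior is Dirichlet(αᵢ + nᵢ) = Dirichlet(19, 10, 16, 4).
For a Dirichlet(a₁,…,a_K) with all aᵢ > 1, the mode has j-th component (aⱼ − 1)/(Σaᵢ − K).
Here Σaᵢ = 49 and K = 4, so p_C = (16 − 1)/(49 − 4) = 15/45 ≈ 0.333.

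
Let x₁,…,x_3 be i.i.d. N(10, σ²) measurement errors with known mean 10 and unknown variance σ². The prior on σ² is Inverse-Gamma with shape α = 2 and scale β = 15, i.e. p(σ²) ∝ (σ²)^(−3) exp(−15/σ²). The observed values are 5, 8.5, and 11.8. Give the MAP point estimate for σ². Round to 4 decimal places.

σ̂²_MAP = 6.7211

Sum of squared deviations about the known mean: SS = (5−10)² + (8.5−10)² + (11.8−10)² = 30.49.
The Normal likelihood contributes (σ²)^(−n/2) exp(−SS/(2σ²)), so the posterior is Inverse-Gamma(α + n/2, β + SS/2) = Inverse-Gamma(3.5, 30.245).
The mode of Inverse-Gamma(a, b) is b/(a+1) = 30.245/4.5 ≈ 6.7211.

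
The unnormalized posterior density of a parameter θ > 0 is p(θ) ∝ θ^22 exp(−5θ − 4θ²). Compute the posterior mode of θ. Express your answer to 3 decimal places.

ℓ'(θ) = 22/θ − 5 − 8θ. Setting this to zero and multiplying by θ: 8θ² + 5θ − 22 = 0.
θ = (−5 + √(5² + 4·8·22)) / (2·8) = (−5 + √729) / 16 = (−5 + 27)/16 = 11/8.
ℓ''(θ) = −22/θ² − 8 < 0, confirming a maximum.

θ̂_MAP = 1.375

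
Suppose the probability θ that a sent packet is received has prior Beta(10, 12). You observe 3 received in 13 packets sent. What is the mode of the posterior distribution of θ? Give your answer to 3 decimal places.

Prior: Beta(10, 12).
Data: 3 successes in 13 trials. The binomial likelihood contributes θ^3(1−θ)^10, so the posterior is Beta(10+3, 12+10) = Beta(13, 22).
For Beta(a, b) with a, b > 1 the mode is (a−1)/(a+b−2) = 12/33 ≈ 0.364.

θ̂_MAP = 0.364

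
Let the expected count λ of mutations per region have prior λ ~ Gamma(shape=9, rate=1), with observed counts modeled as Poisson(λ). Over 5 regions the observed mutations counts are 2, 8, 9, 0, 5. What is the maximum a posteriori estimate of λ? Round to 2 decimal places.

Σxᵢ = 2+8+9+0+5 = 24, with n = 5.
Posterior ∝ λ^8e^(−1λ) · λ^24e^(−5λ) = λ^32e^(−6λ), i.e. Gamma(shape=33, rate=6).
The mode of a Gamma(a, b) with a ≥ 1 (shape–rate) is (a−1)/b = 32/6 ≈ 5.33.

λ̂_MAP = 5.33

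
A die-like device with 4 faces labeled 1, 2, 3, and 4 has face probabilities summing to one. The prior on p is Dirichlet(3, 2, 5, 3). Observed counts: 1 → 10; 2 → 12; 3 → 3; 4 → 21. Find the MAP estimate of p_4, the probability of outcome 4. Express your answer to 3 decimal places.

MAP estimate: 0.418

The posterior is Dirichlet(αᵢ + nᵢ) = Dirichlet(13, 14, 8, 24).
For a Dirichlet(a₁,…,a_K) with all aᵢ > 1, the mode has j-th component (aⱼ − 1)/(Σaᵢ − K).
Here Σaᵢ = 59 and K = 4, so p_4 = (24 − 1)/(59 − 4) = 23/55 ≈ 0.418.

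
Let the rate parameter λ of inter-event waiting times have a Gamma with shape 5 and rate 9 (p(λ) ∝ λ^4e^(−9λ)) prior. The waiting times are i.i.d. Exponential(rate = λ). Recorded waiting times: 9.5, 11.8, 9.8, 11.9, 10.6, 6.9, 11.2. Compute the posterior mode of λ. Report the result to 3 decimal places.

λ̂_MAP = 0.136

The Exponential(rate=λ) likelihood is ∝ λ^n e^(−λΣtᵢ). Here n = 7 and Σtᵢ = 9.5 + 11.8 + 9.8 + 11.9 + 10.6 + 6.9 + 11.2 = 71.7.
Posterior ∝ λ^4e^(−9λ) · λ^7e^(−71.7λ) = λ^11e^(−80.7λ), i.e. Gamma(12, 80.7).
Mode = (a−1)/b = 11/80.7 ≈ 0.136.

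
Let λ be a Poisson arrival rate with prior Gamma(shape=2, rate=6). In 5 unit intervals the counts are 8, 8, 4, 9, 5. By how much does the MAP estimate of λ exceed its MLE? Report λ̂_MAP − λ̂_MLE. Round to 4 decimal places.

MAP − MLE = -3.6182

Σxᵢ = 34. Posterior is Gamma(36, 11); MAP = (36−1)/11 = 35/11 ≈ 3.18182.
MLE = x̄ = 34/5 ≈ 6.80000.
Difference = 35/11 − 34/5 = -199/55 ≈ -3.6182.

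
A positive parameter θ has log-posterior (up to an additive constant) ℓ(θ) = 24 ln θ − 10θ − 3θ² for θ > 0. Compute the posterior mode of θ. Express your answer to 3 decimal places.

θ̂_MAP = 1.333

ℓ'(θ) = 24/θ − 10 − 6θ. Setting this to zero and multiplying by θ: 6θ² + 10θ − 24 = 0.
θ = (−10 + √(10² + 4·6·24)) / (2·6) = (−10 + √676) / 12 = (−10 + 26)/12 = 4/3.
ℓ''(θ) = −24/θ² − 6 < 0, confirming a maximum.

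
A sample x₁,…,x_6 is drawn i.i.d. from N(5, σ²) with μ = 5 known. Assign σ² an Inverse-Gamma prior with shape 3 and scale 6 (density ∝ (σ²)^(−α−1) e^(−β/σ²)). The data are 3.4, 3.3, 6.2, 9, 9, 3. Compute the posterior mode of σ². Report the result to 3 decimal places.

σ̂²_MAP = 3.921

Sum of squared deviations about the known mean: SS = (3.4−5)² + (3.3−5)² + (6.2−5)² + (9−5)² + (9−5)² + (3−5)² = 42.89.
The Normal likelihood contributes (σ²)^(−n/2) exp(−SS/(2σ²)), so the posterior is Inverse-Gamma(α + n/2, β + SS/2) = Inverse-Gamma(6, 27.445).
The mode of Inverse-Gamma(a, b) is b/(a+1) = 27.445/7 ≈ 3.921.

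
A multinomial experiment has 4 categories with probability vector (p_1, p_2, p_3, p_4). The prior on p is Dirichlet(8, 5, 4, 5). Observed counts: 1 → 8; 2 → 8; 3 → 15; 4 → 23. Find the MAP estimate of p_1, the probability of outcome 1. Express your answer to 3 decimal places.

MAP estimate: 0.208

The posterior is Dirichlet(αᵢ + nᵢ) = Dirichlet(16, 13, 19, 28).
For a Dirichlet(a₁,…,a_K) with all aᵢ > 1, the mode has j-th component (aⱼ − 1)/(Σaᵢ − K).
Here Σaᵢ = 76 and K = 4, so p_1 = (16 − 1)/(76 − 4) = 15/72 ≈ 0.208.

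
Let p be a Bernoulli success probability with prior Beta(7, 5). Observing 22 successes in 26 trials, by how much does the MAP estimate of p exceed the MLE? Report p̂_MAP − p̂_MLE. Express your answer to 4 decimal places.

Posterior is Beta(29, 9); MAP = (29−1)/(38−2) = 28/36 ≈ 0.77778.
MLE ignores the prior: p̂_MLE = k/n = 22/26 ≈ 0.84615.
Difference = 28/36 − 22/26 = -8/117 ≈ -0.0684.

MAP − MLE = -0.0684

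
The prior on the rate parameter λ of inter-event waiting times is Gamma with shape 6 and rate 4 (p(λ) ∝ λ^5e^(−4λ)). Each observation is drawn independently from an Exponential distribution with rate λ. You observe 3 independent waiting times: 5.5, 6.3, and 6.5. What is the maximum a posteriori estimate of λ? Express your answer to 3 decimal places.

λ̂_MAP = 0.359

The Exponential(rate=λ) likelihood is ∝ λ^n e^(−λΣtᵢ). Here n = 3 and Σtᵢ = 5.5 + 6.3 + 6.5 = 18.3.
Posterior ∝ λ^5e^(−4λ) · λ^3e^(−18.3λ) = λ^8e^(−22.3λ), i.e. Gamma(9, 22.3).
Mode = (a−1)/b = 8/22.3 ≈ 0.359.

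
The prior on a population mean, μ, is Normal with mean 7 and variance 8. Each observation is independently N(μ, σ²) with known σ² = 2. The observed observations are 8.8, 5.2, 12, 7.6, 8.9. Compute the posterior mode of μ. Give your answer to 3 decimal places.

n = 5; x̄ = (8.8 + 5.2 + 12 + 7.6 + 8.9)/5 = 42.5/5 = 8.5.
For a Normal prior and Normal likelihood with known variance, the posterior is Normal; its mode equals its mean, the precision-weighted average.
Prior precision 1/σ₀² = 1/8 = 0.125; data precision n/σ² = 5/2 = 2.5.
μ̂ = (0.125·7 + 2.5·8.5) / (0.125 + 2.5) = 22.125/2.625 = 59/7 ≈ 8.429.

μ̂_MAP = 8.429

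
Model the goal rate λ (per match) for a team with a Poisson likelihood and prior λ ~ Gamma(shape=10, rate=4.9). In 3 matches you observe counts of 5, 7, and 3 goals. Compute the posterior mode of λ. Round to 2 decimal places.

Σxᵢ = 5+7+3 = 15, with n = 3.
Posterior ∝ λ^9e^(−4.9λ) · λ^15e^(−3λ) = λ^24e^(−7.9λ), i.e. Gamma(shape=25, rate=7.9).
The mode of a Gamma(a, b) with a ≥ 1 (shape–rate) is (a−1)/b = 24/7.9 ≈ 3.04.

λ̂_MAP = 3.04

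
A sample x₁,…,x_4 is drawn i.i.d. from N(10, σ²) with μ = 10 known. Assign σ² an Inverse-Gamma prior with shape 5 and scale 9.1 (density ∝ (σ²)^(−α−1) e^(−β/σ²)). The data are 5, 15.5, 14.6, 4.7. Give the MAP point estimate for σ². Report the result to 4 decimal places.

Sum of squared deviations about the known mean: SS = (5−10)² + (15.5−10)² + (14.6−10)² + (4.7−10)² = 104.5.
The Normal likelihood contributes (σ²)^(−n/2) exp(−SS/(2σ²)), so the posterior is Inverse-Gamma(α + n/2, β + SS/2) = Inverse-Gamma(7, 61.35).
The mode of Inverse-Gamma(a, b) is b/(a+1) = 61.35/8 ≈ 7.6688.

σ̂²_MAP = 7.6688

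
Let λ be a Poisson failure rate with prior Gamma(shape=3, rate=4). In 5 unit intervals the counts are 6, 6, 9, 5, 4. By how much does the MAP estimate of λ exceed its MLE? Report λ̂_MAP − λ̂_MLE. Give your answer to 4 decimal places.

Σxᵢ = 30. Posterior is Gamma(33, 9); MAP = (33−1)/9 = 32/9 ≈ 3.55556.
MLE = x̄ = 30/5 ≈ 6.00000.
Difference = 32/9 − 30/5 = -22/9 ≈ -2.4444.

MAP − MLE = -2.4444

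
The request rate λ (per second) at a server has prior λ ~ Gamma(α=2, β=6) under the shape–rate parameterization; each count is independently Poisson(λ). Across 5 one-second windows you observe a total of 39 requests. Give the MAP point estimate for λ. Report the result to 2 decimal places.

λ̂_MAP = 3.64

Σxᵢ = 39, n = 5.
Posterior ∝ λe^(−6λ) · λ^39e^(−5λ) = λ^40e^(−11λ), i.e. Gamma(shape=41, rate=11).
The mode of a Gamma(a, b) with a ≥ 1 (shape–rate) is (a−1)/b = 40/11 ≈ 3.64.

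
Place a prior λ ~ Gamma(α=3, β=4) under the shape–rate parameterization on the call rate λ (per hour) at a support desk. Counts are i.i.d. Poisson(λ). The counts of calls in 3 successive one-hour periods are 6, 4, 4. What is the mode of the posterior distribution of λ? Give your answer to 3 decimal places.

Σxᵢ = 6+4+4 = 14, with n = 3.
Posterior ∝ λ^2e^(−4λ) · λ^14e^(−3λ) = λ^16e^(−7λ), i.e. Gamma(shape=17, rate=7).
The mode of a Gamma(a, b) with a ≥ 1 (shape–rate) is (a−1)/b = 16/7 ≈ 2.286.

λ̂_MAP = 2.286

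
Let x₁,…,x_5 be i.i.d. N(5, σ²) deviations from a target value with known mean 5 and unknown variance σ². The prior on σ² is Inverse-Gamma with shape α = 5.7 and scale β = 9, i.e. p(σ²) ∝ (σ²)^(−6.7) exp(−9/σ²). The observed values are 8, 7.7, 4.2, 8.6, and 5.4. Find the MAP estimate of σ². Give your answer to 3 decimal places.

Sum of squared deviations about the known mean: SS = (8−5)² + (7.7−5)² + (4.2−5)² + (8.6−5)² + (5.4−5)² = 30.05.
The Normal likelihood contributes (σ²)^(−n/2) exp(−SS/(2σ²)), so the posterior is Inverse-Gamma(α + n/2, β + SS/2) = Inverse-Gamma(8.2, 24.025).
The mode of Inverse-Gamma(a, b) is b/(a+1) = 24.025/9.2 ≈ 2.611.

σ̂²_MAP = 2.611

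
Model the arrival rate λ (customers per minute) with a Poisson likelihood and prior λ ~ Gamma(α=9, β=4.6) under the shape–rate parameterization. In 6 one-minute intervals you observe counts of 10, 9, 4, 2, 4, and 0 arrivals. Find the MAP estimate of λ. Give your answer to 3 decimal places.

Σxᵢ = 10+9+4+2+4+0 = 29, with n = 6.
Posterior ∝ λ^8e^(−4.6λ) · λ^29e^(−6λ) = λ^37e^(−10.6λ), i.e. Gamma(shape=38, rate=10.6).
The mode of a Gamma(a, b) with a ≥ 1 (shape–rate) is (a−1)/b = 37/10.6 ≈ 3.491.

λ̂_MAP = 3.491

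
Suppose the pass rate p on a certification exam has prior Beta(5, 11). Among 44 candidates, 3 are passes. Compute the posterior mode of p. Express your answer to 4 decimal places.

Prior: Beta(5, 11).
Data: 3 successes in 44 trials. The binomial likelihood contributes p^3(1−p)^41, so the posterior is Beta(5+3, 11+41) = Beta(8, 52).
For Beta(a, b) with a, b > 1 the mode is (a−1)/(a+b−2) = 7/58 ≈ 0.1207.

p̂_MAP = 0.1207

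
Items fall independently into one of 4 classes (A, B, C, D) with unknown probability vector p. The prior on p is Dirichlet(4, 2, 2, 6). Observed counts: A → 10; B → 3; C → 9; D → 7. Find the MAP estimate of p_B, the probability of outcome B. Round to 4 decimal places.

MAP estimate of p_B = 0.1026

The posterior is Dirichlet(αᵢ + nᵢ) = Dirichlet(14, 5, 11, 13).
For a Dirichlet(a₁,…,a_K) with all aᵢ > 1, the mode has j-th component (aⱼ − 1)/(Σaᵢ − K).
Here Σaᵢ = 43 and K = 4, so p_B = (5 − 1)/(43 − 4) = 4/39 ≈ 0.1026.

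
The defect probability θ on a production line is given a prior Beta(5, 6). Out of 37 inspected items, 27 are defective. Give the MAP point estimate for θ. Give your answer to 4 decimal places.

Prior: Beta(5, 6).
Data: 27 successes in 37 trials. The binomial likelihood contributes θ^27(1−θ)^10, so the posterior is Beta(5+27, 6+10) = Beta(32, 16).
For Beta(a, b) with a, b > 1 the mode is (a−1)/(a+b−2) = 31/46 ≈ 0.6739.

θ̂_MAP = 0.6739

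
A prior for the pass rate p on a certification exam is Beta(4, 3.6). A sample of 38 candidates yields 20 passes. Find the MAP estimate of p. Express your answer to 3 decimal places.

Prior: Beta(4, 3.6).
Data: 20 successes in 38 trials. The binomial likelihood contributes p^20(1−p)^18, so the posterior is Beta(4+20, 3.6+18) = Beta(24, 21.6).
For Beta(a, b) with a, b > 1 the mode is (a−1)/(a+b−2) = 23/43.6 ≈ 0.528.

p̂_MAP = 0.528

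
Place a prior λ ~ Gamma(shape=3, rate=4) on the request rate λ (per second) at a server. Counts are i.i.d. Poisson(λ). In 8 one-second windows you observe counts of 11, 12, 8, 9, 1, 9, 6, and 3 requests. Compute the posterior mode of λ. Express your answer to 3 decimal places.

Σxᵢ = 11+12+8+9+1+9+6+3 = 59, with n = 8.
Posterior ∝ λ^2e^(−4λ) · λ^59e^(−8λ) = λ^61e^(−12λ), i.e. Gamma(shape=62, rate=12).
The mode of a Gamma(a, b) with a ≥ 1 (shape–rate) is (a−1)/b = 61/12 ≈ 5.083.

λ̂_MAP = 5.083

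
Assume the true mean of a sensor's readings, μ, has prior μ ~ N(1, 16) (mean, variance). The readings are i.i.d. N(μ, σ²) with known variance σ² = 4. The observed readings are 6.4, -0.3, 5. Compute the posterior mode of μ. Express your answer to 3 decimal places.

n = 3; x̄ = (6.4 + (-0.3) + 5)/3 = 11.1/3 = 3.7.
For a Normal prior and Normal likelihood with known variance, the posterior is Normal; its mode equals its mean, the precision-weighted average.
Prior precision 1/σ₀² = 1/16 = 0.0625; data precision n/σ² = 3/4 = 0.75.
μ̂ = (0.0625·1 + 0.75·3.7) / (0.0625 + 0.75) = 2.8375/0.8125 = 227/65 ≈ 3.492.

μ̂_MAP = 3.492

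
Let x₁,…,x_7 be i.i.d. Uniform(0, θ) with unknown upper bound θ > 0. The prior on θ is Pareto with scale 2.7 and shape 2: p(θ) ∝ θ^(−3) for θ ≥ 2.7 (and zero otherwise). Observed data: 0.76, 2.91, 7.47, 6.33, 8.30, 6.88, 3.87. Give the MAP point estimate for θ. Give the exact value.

The Uniform(0, θ) likelihood is θ^(−n) for θ ≥ max(xᵢ), zero otherwise. Here max(xᵢ) = 8.30.
Posterior ∝ θ^(−3) · θ^(−7) = θ^(−10) on θ ≥ max(2.7, 8.30) = 8.30.
This density is strictly decreasing in θ, so the posterior mode lies at the lower boundary of the support.

θ̂_MAP = 8.30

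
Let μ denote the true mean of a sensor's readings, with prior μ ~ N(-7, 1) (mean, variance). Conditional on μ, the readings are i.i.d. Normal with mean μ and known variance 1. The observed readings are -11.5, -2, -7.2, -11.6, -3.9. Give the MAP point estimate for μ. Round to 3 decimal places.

n = 5; x̄ = ((-11.5) + (-2) + (-7.2) + (-11.6) + (-3.9))/5 = -36.2/5 = -7.24.
For a Normal prior and Normal likelihood with known variance, the posterior is Normal; its mode equals its mean, the precision-weighted average.
Prior precision 1/σ₀² = 1/1 = 1; data precision n/σ² = 5/1 = 5.
μ̂ = (1·(-7) + 5·(-7.24)) / (1 + 5) = (-43.2)/6 = -7.200.

μ̂_MAP = -7.200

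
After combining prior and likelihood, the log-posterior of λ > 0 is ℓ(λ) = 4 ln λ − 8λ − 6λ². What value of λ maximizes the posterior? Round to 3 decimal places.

λ̂_MAP = 0.333

ℓ'(λ) = 4/λ − 8 − 12λ. Setting this to zero and multiplying by λ: 12λ² + 8λ − 4 = 0.
λ = (−8 + √(8² + 4·12·4)) / (2·12) = (−8 + √256) / 24 = (−8 + 16)/24 = 1/3.
ℓ''(λ) = −4/λ² − 12 < 0, confirming a maximum.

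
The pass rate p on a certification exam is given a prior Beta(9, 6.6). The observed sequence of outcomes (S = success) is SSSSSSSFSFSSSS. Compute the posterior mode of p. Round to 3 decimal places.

Prior: Beta(9, 6.6).
Data: 12 successes in 14 trials (from the sequence). The binomial likelihood contributes p^12(1−p)^2, so the posterior is Beta(9+12, 6.6+2) = Beta(21, 8.6).
For Beta(a, b) with a, b > 1 the mode is (a−1)/(a+b−2) = 20/27.6 ≈ 0.725.

p̂_MAP = 0.725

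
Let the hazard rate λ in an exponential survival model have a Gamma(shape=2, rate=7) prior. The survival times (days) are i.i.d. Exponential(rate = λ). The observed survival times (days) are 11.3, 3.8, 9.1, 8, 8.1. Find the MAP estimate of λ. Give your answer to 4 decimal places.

The Exponential(rate=λ) likelihood is ∝ λ^n e^(−λΣtᵢ). Here n = 5 and Σtᵢ = 11.3 + 3.8 + 9.1 + 8 + 8.1 = 40.3.
Posterior ∝ λe^(−7λ) · λ^5e^(−40.3λ) = λ^6e^(−47.3λ), i.e. Gamma(7, 47.3).
Mode = (a−1)/b = 6/47.3 ≈ 0.1268.

λ̂_MAP = 0.1268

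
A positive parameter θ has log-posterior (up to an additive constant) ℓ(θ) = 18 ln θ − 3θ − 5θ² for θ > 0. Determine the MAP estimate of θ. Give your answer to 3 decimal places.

θ̂_MAP = 1.200

ℓ'(θ) = 18/θ − 3 − 10θ. Setting this to zero and multiplying by θ: 10θ² + 3θ − 18 = 0.
θ = (−3 + √(3² + 4·10·18)) / (2·10) = (−3 + √729) / 20 = (−3 + 27)/20 = 6/5.
ℓ''(θ) = −18/θ² − 10 < 0, confirming a maximum.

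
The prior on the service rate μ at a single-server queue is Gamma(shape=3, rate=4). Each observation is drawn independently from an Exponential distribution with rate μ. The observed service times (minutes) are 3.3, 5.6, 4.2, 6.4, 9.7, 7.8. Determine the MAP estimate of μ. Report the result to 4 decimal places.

The Exponential(rate=μ) likelihood is ∝ μ^n e^(−μΣtᵢ). Here n = 6 and Σtᵢ = 3.3 + 5.6 + 4.2 + 6.4 + 9.7 + 7.8 = 37.
Posterior ∝ μ^2e^(−4μ) · μ^6e^(−37μ) = μ^8e^(−41μ), i.e. Gamma(9, 41).
Mode = (a−1)/b = 8/41 ≈ 0.1951.

μ̂_MAP = 0.1951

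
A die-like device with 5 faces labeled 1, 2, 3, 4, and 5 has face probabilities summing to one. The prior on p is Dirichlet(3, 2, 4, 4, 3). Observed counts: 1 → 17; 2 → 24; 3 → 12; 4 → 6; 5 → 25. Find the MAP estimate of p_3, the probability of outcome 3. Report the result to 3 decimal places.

The posterior is Dirichlet(αᵢ + nᵢ) = Dirichlet(20, 26, 16, 10, 28).
For a Dirichlet(a₁,…,a_K) with all aᵢ > 1, the mode has j-th component (aⱼ − 1)/(Σaᵢ − K).
Here Σaᵢ = 100 and K = 5, so p_3 = (16 − 1)/(100 − 5) = 15/95 ≈ 0.158.

MAP estimate: 0.158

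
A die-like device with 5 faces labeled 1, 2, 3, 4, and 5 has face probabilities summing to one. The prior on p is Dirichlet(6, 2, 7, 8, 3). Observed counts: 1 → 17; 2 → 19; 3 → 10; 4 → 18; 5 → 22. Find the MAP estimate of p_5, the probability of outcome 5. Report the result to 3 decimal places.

MAP estimate: 0.224

The posterior is Dirichlet(αᵢ + nᵢ) = Dirichlet(23, 21, 17, 26, 25).
For a Dirichlet(a₁,…,a_K) with all aᵢ > 1, the mode has j-th component (aⱼ − 1)/(Σaᵢ − K).
Here Σaᵢ = 112 and K = 5, so p_5 = (25 − 1)/(112 − 5) = 24/107 ≈ 0.224.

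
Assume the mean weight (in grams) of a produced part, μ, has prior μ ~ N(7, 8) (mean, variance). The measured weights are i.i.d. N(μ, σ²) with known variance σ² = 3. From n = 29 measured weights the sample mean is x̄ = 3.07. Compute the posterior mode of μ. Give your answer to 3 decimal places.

μ̂_MAP = 3.120

n = 29, x̄ = 3.07.
For a Normal prior and Normal likelihood with known variance, the posterior is Normal; its mode equals its mean, the precision-weighted average.
Prior precision 1/σ₀² = 1/8 = 0.125; data precision n/σ² = 29/3.
μ̂ = (0.125·7 + (29/3)·3.07) / (0.125 + 29/3) = (18331/600)/(235/24) = 18331/5875 ≈ 3.120.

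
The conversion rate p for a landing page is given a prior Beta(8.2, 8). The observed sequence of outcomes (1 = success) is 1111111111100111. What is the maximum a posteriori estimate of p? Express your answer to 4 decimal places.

p̂_MAP = 0.7020

Prior: Beta(8.2, 8).
Data: 14 successes in 16 trials (from the sequence). The binomial likelihood contributes p^14(1−p)^2, so the posterior is Beta(8.2+14, 8+2) = Beta(22.2, 10).
For Beta(a, b) with a, b > 1 the mode is (a−1)/(a+b−2) = 21.2/30.2 ≈ 0.7020.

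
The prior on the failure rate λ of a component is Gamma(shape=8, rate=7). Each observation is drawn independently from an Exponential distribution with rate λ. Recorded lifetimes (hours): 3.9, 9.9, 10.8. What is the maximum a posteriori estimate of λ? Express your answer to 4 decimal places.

The Exponential(rate=λ) likelihood is ∝ λ^n e^(−λΣtᵢ). Here n = 3 and Σtᵢ = 3.9 + 9.9 + 10.8 = 24.6.
Posterior ∝ λ^7e^(−7λ) · λ^3e^(−24.6λ) = λ^10e^(−31.6λ), i.e. Gamma(11, 31.6).
Mode = (a−1)/b = 10/31.6 ≈ 0.3165.

λ̂_MAP = 0.3165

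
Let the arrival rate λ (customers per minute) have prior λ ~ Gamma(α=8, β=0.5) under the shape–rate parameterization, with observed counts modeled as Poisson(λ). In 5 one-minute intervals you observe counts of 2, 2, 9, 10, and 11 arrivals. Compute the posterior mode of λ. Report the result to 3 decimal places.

Σxᵢ = 2+2+9+10+11 = 34, with n = 5.
Posterior ∝ λ^7e^(−0.5λ) · λ^34e^(−5λ) = λ^41e^(−5.5λ), i.e. Gamma(shape=42, rate=5.5).
The mode of a Gamma(a, b) with a ≥ 1 (shape–rate) is (a−1)/b = 41/5.5 ≈ 7.455.

λ̂_MAP = 7.455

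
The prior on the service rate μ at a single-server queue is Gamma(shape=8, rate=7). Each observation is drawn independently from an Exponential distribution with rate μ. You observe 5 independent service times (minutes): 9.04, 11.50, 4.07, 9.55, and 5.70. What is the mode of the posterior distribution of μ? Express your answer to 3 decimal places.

The Exponential(rate=μ) likelihood is ∝ μ^n e^(−μΣtᵢ). Here n = 5 and Σtᵢ = 9.04 + 11.50 + 4.07 + 9.55 + 5.70 = 39.86.
Posterior ∝ μ^7e^(−7μ) · μ^5e^(−39.86μ) = μ^12e^(−46.86μ), i.e. Gamma(13, 46.86).
Mode = (a−1)/b = 12/46.86 ≈ 0.256.

μ̂_MAP = 0.256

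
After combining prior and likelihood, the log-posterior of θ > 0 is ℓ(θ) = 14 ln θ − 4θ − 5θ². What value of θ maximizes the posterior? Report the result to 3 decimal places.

θ̂_MAP = 1.000

ℓ'(θ) = 14/θ − 4 − 10θ. Setting this to zero and multiplying by θ: 10θ² + 4θ − 14 = 0.
θ = (−4 + √(4² + 4·10·14)) / (2·10) = (−4 + √576) / 20 = (−4 + 24)/20 = 1.
ℓ''(θ) = −14/θ² − 10 < 0, confirming a maximum.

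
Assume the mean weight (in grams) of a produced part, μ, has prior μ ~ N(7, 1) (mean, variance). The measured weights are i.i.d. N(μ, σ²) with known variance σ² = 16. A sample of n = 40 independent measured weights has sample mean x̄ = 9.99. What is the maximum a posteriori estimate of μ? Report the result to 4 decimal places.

n = 40, x̄ = 9.99.
For a Normal prior and Normal likelihood with known variance, the posterior is Normal; its mode equals its mean, the precision-weighted average.
Prior precision 1/σ₀² = 1/1 = 1; data precision n/σ² = 40/16 = 2.5.
μ̂ = (1·7 + 2.5·9.99) / (1 + 2.5) = 31.975/3.5 = 1279/140 ≈ 9.1357.

μ̂_MAP = 9.1357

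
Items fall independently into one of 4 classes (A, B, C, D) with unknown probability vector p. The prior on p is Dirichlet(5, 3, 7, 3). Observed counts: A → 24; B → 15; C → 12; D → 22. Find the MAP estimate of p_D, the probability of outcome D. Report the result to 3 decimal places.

MAP estimate of p_D = 0.276

The posterior is Dirichlet(αᵢ + nᵢ) = Dirichlet(29, 18, 19, 25).
For a Dirichlet(a₁,…,a_K) with all aᵢ > 1, the mode has j-th component (aⱼ − 1)/(Σaᵢ − K).
Here Σaᵢ = 91 and K = 4, so p_D = (25 − 1)/(91 − 4) = 24/87 ≈ 0.276.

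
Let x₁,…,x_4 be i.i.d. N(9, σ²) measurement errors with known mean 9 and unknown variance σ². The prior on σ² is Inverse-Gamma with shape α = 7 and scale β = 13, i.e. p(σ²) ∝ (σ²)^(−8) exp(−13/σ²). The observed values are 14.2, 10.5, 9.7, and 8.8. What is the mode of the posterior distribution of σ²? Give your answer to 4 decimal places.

σ̂²_MAP = 2.7910

Sum of squared deviations about the known mean: SS = (14.2−9)² + (10.5−9)² + (9.7−9)² + (8.8−9)² = 29.82.
The Normal likelihood contributes (σ²)^(−n/2) exp(−SS/(2σ²)), so the posterior is Inverse-Gamma(α + n/2, β + SS/2) = Inverse-Gamma(9, 27.91).
The mode of Inverse-Gamma(a, b) is b/(a+1) = 27.91/10 ≈ 2.7910.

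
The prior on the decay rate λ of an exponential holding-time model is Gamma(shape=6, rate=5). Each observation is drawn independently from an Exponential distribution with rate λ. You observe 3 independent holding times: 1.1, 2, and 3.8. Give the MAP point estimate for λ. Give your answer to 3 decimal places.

The Exponential(rate=λ) likelihood is ∝ λ^n e^(−λΣtᵢ). Here n = 3 and Σtᵢ = 1.1 + 2 + 3.8 = 6.9.
Posterior ∝ λ^5e^(−5λ) · λ^3e^(−6.9λ) = λ^8e^(−11.9λ), i.e. Gamma(9, 11.9).
Mode = (a−1)/b = 8/11.9 ≈ 0.672.

λ̂_MAP = 0.672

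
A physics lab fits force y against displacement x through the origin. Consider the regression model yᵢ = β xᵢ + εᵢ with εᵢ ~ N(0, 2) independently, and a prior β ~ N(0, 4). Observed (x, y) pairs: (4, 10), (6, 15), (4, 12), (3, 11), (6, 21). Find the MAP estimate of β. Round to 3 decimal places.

β̂_MAP = 2.969

log p(β | y) = −Σ(yᵢ − βxᵢ)²/(2·2) − β²/(2·4) + const.
Setting the derivative to zero: Σxᵢ(yᵢ − βxᵢ)/2 − β/4 = 0, so β = Σxᵢyᵢ / (Σxᵢ² + σ²/τ²).
Σxᵢyᵢ = 4·10 + 6·15 + 4·12 + 3·11 + 6·21 = 337; Σxᵢ² = 113; σ²/τ² = 0.5.
β̂_MAP = 337 / (113 + 0.5) = 337/113.5 ≈ 2.969.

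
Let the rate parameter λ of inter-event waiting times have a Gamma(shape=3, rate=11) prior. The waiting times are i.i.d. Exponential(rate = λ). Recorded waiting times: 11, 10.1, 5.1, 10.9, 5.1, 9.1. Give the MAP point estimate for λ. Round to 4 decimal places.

λ̂_MAP = 0.1284

The Exponential(rate=λ) likelihood is ∝ λ^n e^(−λΣtᵢ). Here n = 6 and Σtᵢ = 11 + 10.1 + 5.1 + 10.9 + 5.1 + 9.1 = 51.3.
Posterior ∝ λ^2e^(−11λ) · λ^6e^(−51.3λ) = λ^8e^(−62.3λ), i.e. Gamma(9, 62.3).
Mode = (a−1)/b = 8/62.3 ≈ 0.1284.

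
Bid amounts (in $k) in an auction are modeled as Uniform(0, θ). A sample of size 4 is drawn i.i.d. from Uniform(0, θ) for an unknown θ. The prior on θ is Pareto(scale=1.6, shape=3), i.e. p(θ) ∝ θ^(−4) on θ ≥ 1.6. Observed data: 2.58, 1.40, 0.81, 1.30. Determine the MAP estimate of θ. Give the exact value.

The Uniform(0, θ) likelihood is θ^(−n) for θ ≥ max(xᵢ), zero otherwise. Here max(xᵢ) = 2.58.
Posterior ∝ θ^(−4) · θ^(−4) = θ^(−8) on θ ≥ max(1.6, 2.58) = 2.58.
This density is strictly decreasing in θ, so the posterior mode lies at the lower boundary of the support.

θ̂_MAP = 2.58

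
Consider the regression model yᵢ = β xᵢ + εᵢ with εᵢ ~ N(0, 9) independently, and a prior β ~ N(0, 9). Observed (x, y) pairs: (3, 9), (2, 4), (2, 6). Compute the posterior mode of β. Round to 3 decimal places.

log p(β | y) = −Σ(yᵢ − βxᵢ)²/(2·9) − β²/(2·9) + const.
Setting the derivative to zero: Σxᵢ(yᵢ − βxᵢ)/9 − β/9 = 0, so β = Σxᵢyᵢ / (Σxᵢ² + σ²/τ²).
Σxᵢyᵢ = 3·9 + 2·4 + 2·6 = 47; Σxᵢ² = 17; σ²/τ² = 1.
β̂_MAP = 47 / (17 + 1) = 47/18 ≈ 2.611.

β̂_MAP = 2.611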